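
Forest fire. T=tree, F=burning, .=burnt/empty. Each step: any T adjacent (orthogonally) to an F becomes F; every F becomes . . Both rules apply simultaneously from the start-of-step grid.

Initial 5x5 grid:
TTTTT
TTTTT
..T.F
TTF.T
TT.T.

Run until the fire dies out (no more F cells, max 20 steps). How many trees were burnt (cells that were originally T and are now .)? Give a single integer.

Answer: 16

Derivation:
Step 1: +4 fires, +2 burnt (F count now 4)
Step 2: +5 fires, +4 burnt (F count now 5)
Step 3: +4 fires, +5 burnt (F count now 4)
Step 4: +2 fires, +4 burnt (F count now 2)
Step 5: +1 fires, +2 burnt (F count now 1)
Step 6: +0 fires, +1 burnt (F count now 0)
Fire out after step 6
Initially T: 17, now '.': 24
Total burnt (originally-T cells now '.'): 16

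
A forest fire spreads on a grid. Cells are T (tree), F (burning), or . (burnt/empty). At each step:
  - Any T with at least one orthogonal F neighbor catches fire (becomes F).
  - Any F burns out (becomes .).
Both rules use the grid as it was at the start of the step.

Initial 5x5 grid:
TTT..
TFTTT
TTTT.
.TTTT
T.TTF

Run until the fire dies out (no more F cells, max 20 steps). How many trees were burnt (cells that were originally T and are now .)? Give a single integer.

Answer: 17

Derivation:
Step 1: +6 fires, +2 burnt (F count now 6)
Step 2: +8 fires, +6 burnt (F count now 8)
Step 3: +3 fires, +8 burnt (F count now 3)
Step 4: +0 fires, +3 burnt (F count now 0)
Fire out after step 4
Initially T: 18, now '.': 24
Total burnt (originally-T cells now '.'): 17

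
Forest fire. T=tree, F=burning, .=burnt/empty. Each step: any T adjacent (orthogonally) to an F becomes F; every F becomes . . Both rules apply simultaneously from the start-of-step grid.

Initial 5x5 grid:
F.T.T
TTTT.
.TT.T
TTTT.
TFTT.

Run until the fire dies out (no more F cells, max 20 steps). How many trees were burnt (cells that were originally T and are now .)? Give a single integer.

Step 1: +4 fires, +2 burnt (F count now 4)
Step 2: +5 fires, +4 burnt (F count now 5)
Step 3: +3 fires, +5 burnt (F count now 3)
Step 4: +2 fires, +3 burnt (F count now 2)
Step 5: +0 fires, +2 burnt (F count now 0)
Fire out after step 5
Initially T: 16, now '.': 23
Total burnt (originally-T cells now '.'): 14

Answer: 14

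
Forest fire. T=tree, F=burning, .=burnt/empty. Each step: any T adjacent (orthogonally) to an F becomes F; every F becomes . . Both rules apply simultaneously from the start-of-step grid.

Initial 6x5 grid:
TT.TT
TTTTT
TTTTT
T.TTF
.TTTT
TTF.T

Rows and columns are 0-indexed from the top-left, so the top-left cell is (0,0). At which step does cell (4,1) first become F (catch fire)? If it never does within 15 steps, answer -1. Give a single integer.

Step 1: cell (4,1)='T' (+5 fires, +2 burnt)
Step 2: cell (4,1)='F' (+7 fires, +5 burnt)
  -> target ignites at step 2
Step 3: cell (4,1)='.' (+3 fires, +7 burnt)
Step 4: cell (4,1)='.' (+3 fires, +3 burnt)
Step 5: cell (4,1)='.' (+2 fires, +3 burnt)
Step 6: cell (4,1)='.' (+3 fires, +2 burnt)
Step 7: cell (4,1)='.' (+1 fires, +3 burnt)
Step 8: cell (4,1)='.' (+0 fires, +1 burnt)
  fire out at step 8

2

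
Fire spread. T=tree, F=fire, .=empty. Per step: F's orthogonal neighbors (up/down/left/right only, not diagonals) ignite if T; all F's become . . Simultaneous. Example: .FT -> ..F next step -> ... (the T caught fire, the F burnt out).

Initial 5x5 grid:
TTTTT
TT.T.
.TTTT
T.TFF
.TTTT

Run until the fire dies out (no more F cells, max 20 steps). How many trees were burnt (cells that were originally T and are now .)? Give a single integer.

Step 1: +5 fires, +2 burnt (F count now 5)
Step 2: +3 fires, +5 burnt (F count now 3)
Step 3: +3 fires, +3 burnt (F count now 3)
Step 4: +3 fires, +3 burnt (F count now 3)
Step 5: +2 fires, +3 burnt (F count now 2)
Step 6: +1 fires, +2 burnt (F count now 1)
Step 7: +0 fires, +1 burnt (F count now 0)
Fire out after step 7
Initially T: 18, now '.': 24
Total burnt (originally-T cells now '.'): 17

Answer: 17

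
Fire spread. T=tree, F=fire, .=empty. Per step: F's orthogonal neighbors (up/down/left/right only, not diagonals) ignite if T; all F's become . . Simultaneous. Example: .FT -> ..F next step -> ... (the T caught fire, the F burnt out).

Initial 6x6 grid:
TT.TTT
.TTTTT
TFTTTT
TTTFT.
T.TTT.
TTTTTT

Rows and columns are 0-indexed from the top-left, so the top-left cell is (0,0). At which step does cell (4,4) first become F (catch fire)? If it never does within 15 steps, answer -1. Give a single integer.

Step 1: cell (4,4)='T' (+8 fires, +2 burnt)
Step 2: cell (4,4)='F' (+8 fires, +8 burnt)
  -> target ignites at step 2
Step 3: cell (4,4)='.' (+7 fires, +8 burnt)
Step 4: cell (4,4)='.' (+5 fires, +7 burnt)
Step 5: cell (4,4)='.' (+1 fires, +5 burnt)
Step 6: cell (4,4)='.' (+0 fires, +1 burnt)
  fire out at step 6

2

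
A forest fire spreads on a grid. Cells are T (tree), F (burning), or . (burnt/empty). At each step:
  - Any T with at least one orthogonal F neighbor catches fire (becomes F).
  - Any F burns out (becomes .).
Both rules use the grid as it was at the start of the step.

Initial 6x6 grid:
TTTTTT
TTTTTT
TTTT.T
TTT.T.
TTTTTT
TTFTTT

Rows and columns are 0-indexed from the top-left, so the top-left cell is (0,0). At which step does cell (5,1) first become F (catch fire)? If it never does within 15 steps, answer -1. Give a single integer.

Step 1: cell (5,1)='F' (+3 fires, +1 burnt)
  -> target ignites at step 1
Step 2: cell (5,1)='.' (+5 fires, +3 burnt)
Step 3: cell (5,1)='.' (+5 fires, +5 burnt)
Step 4: cell (5,1)='.' (+6 fires, +5 burnt)
Step 5: cell (5,1)='.' (+4 fires, +6 burnt)
Step 6: cell (5,1)='.' (+4 fires, +4 burnt)
Step 7: cell (5,1)='.' (+3 fires, +4 burnt)
Step 8: cell (5,1)='.' (+2 fires, +3 burnt)
Step 9: cell (5,1)='.' (+0 fires, +2 burnt)
  fire out at step 9

1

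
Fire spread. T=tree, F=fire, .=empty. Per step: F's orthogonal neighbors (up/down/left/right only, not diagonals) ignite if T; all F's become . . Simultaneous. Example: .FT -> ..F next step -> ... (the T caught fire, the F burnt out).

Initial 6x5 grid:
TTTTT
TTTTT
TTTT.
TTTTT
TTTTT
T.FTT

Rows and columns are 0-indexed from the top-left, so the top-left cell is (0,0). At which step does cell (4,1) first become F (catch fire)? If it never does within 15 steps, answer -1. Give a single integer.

Step 1: cell (4,1)='T' (+2 fires, +1 burnt)
Step 2: cell (4,1)='F' (+4 fires, +2 burnt)
  -> target ignites at step 2
Step 3: cell (4,1)='.' (+5 fires, +4 burnt)
Step 4: cell (4,1)='.' (+6 fires, +5 burnt)
Step 5: cell (4,1)='.' (+4 fires, +6 burnt)
Step 6: cell (4,1)='.' (+4 fires, +4 burnt)
Step 7: cell (4,1)='.' (+2 fires, +4 burnt)
Step 8: cell (4,1)='.' (+0 fires, +2 burnt)
  fire out at step 8

2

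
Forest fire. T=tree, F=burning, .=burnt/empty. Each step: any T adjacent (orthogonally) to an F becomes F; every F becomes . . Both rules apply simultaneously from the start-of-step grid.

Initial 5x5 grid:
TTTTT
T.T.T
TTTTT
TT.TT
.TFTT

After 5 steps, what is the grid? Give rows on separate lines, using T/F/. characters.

Step 1: 2 trees catch fire, 1 burn out
  TTTTT
  T.T.T
  TTTTT
  TT.TT
  .F.FT
Step 2: 3 trees catch fire, 2 burn out
  TTTTT
  T.T.T
  TTTTT
  TF.FT
  ....F
Step 3: 4 trees catch fire, 3 burn out
  TTTTT
  T.T.T
  TFTFT
  F...F
  .....
Step 4: 3 trees catch fire, 4 burn out
  TTTTT
  T.T.T
  F.F.F
  .....
  .....
Step 5: 3 trees catch fire, 3 burn out
  TTTTT
  F.F.F
  .....
  .....
  .....

TTTTT
F.F.F
.....
.....
.....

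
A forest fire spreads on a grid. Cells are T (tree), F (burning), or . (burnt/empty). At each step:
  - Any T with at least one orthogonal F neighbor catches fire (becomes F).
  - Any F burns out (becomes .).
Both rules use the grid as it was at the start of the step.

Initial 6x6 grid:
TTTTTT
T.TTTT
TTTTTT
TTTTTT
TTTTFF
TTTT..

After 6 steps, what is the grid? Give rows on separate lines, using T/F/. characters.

Step 1: 3 trees catch fire, 2 burn out
  TTTTTT
  T.TTTT
  TTTTTT
  TTTTFF
  TTTF..
  TTTT..
Step 2: 5 trees catch fire, 3 burn out
  TTTTTT
  T.TTTT
  TTTTFF
  TTTF..
  TTF...
  TTTF..
Step 3: 6 trees catch fire, 5 burn out
  TTTTTT
  T.TTFF
  TTTF..
  TTF...
  TF....
  TTF...
Step 4: 7 trees catch fire, 6 burn out
  TTTTFF
  T.TF..
  TTF...
  TF....
  F.....
  TF....
Step 5: 5 trees catch fire, 7 burn out
  TTTF..
  T.F...
  TF....
  F.....
  ......
  F.....
Step 6: 2 trees catch fire, 5 burn out
  TTF...
  T.....
  F.....
  ......
  ......
  ......

TTF...
T.....
F.....
......
......
......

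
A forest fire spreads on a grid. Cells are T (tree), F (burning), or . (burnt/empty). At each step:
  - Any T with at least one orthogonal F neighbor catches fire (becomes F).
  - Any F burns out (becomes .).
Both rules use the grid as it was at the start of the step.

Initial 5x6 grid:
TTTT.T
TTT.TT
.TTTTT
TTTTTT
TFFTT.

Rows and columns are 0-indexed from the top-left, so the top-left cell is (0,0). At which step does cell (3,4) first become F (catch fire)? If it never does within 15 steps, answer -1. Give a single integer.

Step 1: cell (3,4)='T' (+4 fires, +2 burnt)
Step 2: cell (3,4)='T' (+5 fires, +4 burnt)
Step 3: cell (3,4)='F' (+4 fires, +5 burnt)
  -> target ignites at step 3
Step 4: cell (3,4)='.' (+5 fires, +4 burnt)
Step 5: cell (3,4)='.' (+4 fires, +5 burnt)
Step 6: cell (3,4)='.' (+1 fires, +4 burnt)
Step 7: cell (3,4)='.' (+1 fires, +1 burnt)
Step 8: cell (3,4)='.' (+0 fires, +1 burnt)
  fire out at step 8

3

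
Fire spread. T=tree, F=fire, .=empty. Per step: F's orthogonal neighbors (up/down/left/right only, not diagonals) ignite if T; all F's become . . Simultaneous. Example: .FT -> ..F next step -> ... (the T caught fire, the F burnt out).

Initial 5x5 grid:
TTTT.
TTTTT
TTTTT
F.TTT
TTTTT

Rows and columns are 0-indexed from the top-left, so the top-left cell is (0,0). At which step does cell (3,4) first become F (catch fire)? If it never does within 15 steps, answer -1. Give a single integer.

Step 1: cell (3,4)='T' (+2 fires, +1 burnt)
Step 2: cell (3,4)='T' (+3 fires, +2 burnt)
Step 3: cell (3,4)='T' (+4 fires, +3 burnt)
Step 4: cell (3,4)='T' (+5 fires, +4 burnt)
Step 5: cell (3,4)='T' (+5 fires, +5 burnt)
Step 6: cell (3,4)='F' (+3 fires, +5 burnt)
  -> target ignites at step 6
Step 7: cell (3,4)='.' (+0 fires, +3 burnt)
  fire out at step 7

6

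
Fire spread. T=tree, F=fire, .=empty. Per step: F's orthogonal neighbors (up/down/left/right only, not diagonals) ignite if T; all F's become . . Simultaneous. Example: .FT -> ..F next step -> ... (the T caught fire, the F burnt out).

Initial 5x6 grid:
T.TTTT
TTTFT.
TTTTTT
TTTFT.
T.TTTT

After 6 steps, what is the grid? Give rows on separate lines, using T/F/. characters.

Step 1: 7 trees catch fire, 2 burn out
  T.TFTT
  TTF.F.
  TTTFTT
  TTF.F.
  T.TFTT
Step 2: 8 trees catch fire, 7 burn out
  T.F.FT
  TF....
  TTF.FT
  TF....
  T.F.FT
Step 3: 6 trees catch fire, 8 burn out
  T....F
  F.....
  TF...F
  F.....
  T....F
Step 4: 3 trees catch fire, 6 burn out
  F.....
  ......
  F.....
  ......
  F.....
Step 5: 0 trees catch fire, 3 burn out
  ......
  ......
  ......
  ......
  ......
Step 6: 0 trees catch fire, 0 burn out
  ......
  ......
  ......
  ......
  ......

......
......
......
......
......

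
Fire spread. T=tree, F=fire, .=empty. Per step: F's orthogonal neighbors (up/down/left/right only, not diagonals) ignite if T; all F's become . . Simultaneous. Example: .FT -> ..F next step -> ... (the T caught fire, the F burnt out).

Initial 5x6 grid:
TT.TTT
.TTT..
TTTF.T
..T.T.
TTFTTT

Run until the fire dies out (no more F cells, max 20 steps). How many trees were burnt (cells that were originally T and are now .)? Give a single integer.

Answer: 18

Derivation:
Step 1: +5 fires, +2 burnt (F count now 5)
Step 2: +5 fires, +5 burnt (F count now 5)
Step 3: +5 fires, +5 burnt (F count now 5)
Step 4: +2 fires, +5 burnt (F count now 2)
Step 5: +1 fires, +2 burnt (F count now 1)
Step 6: +0 fires, +1 burnt (F count now 0)
Fire out after step 6
Initially T: 19, now '.': 29
Total burnt (originally-T cells now '.'): 18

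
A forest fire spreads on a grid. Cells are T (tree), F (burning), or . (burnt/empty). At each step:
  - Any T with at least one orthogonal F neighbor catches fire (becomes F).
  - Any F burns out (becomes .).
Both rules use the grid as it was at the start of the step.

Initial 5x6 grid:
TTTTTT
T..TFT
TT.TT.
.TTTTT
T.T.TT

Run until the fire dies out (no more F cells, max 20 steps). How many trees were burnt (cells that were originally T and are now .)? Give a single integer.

Step 1: +4 fires, +1 burnt (F count now 4)
Step 2: +4 fires, +4 burnt (F count now 4)
Step 3: +4 fires, +4 burnt (F count now 4)
Step 4: +3 fires, +4 burnt (F count now 3)
Step 5: +3 fires, +3 burnt (F count now 3)
Step 6: +2 fires, +3 burnt (F count now 2)
Step 7: +1 fires, +2 burnt (F count now 1)
Step 8: +0 fires, +1 burnt (F count now 0)
Fire out after step 8
Initially T: 22, now '.': 29
Total burnt (originally-T cells now '.'): 21

Answer: 21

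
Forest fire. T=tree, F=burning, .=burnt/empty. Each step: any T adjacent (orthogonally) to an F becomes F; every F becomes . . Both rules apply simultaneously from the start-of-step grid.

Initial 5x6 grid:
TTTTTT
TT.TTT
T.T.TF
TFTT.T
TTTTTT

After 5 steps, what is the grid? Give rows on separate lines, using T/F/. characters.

Step 1: 6 trees catch fire, 2 burn out
  TTTTTT
  TT.TTF
  T.T.F.
  F.FT.F
  TFTTTT
Step 2: 8 trees catch fire, 6 burn out
  TTTTTF
  TT.TF.
  F.F...
  ...F..
  F.FTTF
Step 3: 5 trees catch fire, 8 burn out
  TTTTF.
  FT.F..
  ......
  ......
  ...FF.
Step 4: 3 trees catch fire, 5 burn out
  FTTF..
  .F....
  ......
  ......
  ......
Step 5: 2 trees catch fire, 3 burn out
  .FF...
  ......
  ......
  ......
  ......

.FF...
......
......
......
......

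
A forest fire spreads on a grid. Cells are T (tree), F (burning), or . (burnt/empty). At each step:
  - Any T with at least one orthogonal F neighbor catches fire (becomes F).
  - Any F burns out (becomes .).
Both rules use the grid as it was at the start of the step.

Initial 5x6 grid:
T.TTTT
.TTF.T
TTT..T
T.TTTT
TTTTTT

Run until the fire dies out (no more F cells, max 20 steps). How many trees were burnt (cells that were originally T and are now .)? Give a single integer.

Step 1: +2 fires, +1 burnt (F count now 2)
Step 2: +4 fires, +2 burnt (F count now 4)
Step 3: +3 fires, +4 burnt (F count now 3)
Step 4: +4 fires, +3 burnt (F count now 4)
Step 5: +5 fires, +4 burnt (F count now 5)
Step 6: +3 fires, +5 burnt (F count now 3)
Step 7: +1 fires, +3 burnt (F count now 1)
Step 8: +0 fires, +1 burnt (F count now 0)
Fire out after step 8
Initially T: 23, now '.': 29
Total burnt (originally-T cells now '.'): 22

Answer: 22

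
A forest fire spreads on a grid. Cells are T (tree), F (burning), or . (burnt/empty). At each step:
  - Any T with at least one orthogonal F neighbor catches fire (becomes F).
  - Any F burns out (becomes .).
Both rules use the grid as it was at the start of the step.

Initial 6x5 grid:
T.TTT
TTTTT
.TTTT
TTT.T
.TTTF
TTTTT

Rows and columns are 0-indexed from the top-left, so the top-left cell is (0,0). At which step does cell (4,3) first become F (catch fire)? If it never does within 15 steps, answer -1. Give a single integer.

Step 1: cell (4,3)='F' (+3 fires, +1 burnt)
  -> target ignites at step 1
Step 2: cell (4,3)='.' (+3 fires, +3 burnt)
Step 3: cell (4,3)='.' (+5 fires, +3 burnt)
Step 4: cell (4,3)='.' (+5 fires, +5 burnt)
Step 5: cell (4,3)='.' (+5 fires, +5 burnt)
Step 6: cell (4,3)='.' (+2 fires, +5 burnt)
Step 7: cell (4,3)='.' (+1 fires, +2 burnt)
Step 8: cell (4,3)='.' (+1 fires, +1 burnt)
Step 9: cell (4,3)='.' (+0 fires, +1 burnt)
  fire out at step 9

1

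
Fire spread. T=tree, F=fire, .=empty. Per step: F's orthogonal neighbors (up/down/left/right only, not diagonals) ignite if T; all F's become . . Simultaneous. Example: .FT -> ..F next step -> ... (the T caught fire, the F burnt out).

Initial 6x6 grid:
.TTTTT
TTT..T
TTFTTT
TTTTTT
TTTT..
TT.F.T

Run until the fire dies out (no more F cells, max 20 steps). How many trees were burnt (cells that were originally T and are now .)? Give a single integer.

Answer: 26

Derivation:
Step 1: +5 fires, +2 burnt (F count now 5)
Step 2: +7 fires, +5 burnt (F count now 7)
Step 3: +7 fires, +7 burnt (F count now 7)
Step 4: +5 fires, +7 burnt (F count now 5)
Step 5: +2 fires, +5 burnt (F count now 2)
Step 6: +0 fires, +2 burnt (F count now 0)
Fire out after step 6
Initially T: 27, now '.': 35
Total burnt (originally-T cells now '.'): 26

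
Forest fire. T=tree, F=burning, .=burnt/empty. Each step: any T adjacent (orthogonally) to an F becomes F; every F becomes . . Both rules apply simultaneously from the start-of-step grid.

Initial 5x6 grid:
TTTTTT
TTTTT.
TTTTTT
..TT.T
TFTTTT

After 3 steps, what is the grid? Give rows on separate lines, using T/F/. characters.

Step 1: 2 trees catch fire, 1 burn out
  TTTTTT
  TTTTT.
  TTTTTT
  ..TT.T
  F.FTTT
Step 2: 2 trees catch fire, 2 burn out
  TTTTTT
  TTTTT.
  TTTTTT
  ..FT.T
  ...FTT
Step 3: 3 trees catch fire, 2 burn out
  TTTTTT
  TTTTT.
  TTFTTT
  ...F.T
  ....FT

TTTTTT
TTTTT.
TTFTTT
...F.T
....FT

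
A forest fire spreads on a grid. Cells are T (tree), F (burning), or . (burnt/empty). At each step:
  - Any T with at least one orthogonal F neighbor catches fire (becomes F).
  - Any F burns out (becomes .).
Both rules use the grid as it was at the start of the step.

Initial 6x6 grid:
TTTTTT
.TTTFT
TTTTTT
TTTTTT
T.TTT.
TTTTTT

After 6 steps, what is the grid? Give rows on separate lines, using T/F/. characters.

Step 1: 4 trees catch fire, 1 burn out
  TTTTFT
  .TTF.F
  TTTTFT
  TTTTTT
  T.TTT.
  TTTTTT
Step 2: 6 trees catch fire, 4 burn out
  TTTF.F
  .TF...
  TTTF.F
  TTTTFT
  T.TTT.
  TTTTTT
Step 3: 6 trees catch fire, 6 burn out
  TTF...
  .F....
  TTF...
  TTTF.F
  T.TTF.
  TTTTTT
Step 4: 5 trees catch fire, 6 burn out
  TF....
  ......
  TF....
  TTF...
  T.TF..
  TTTTFT
Step 5: 6 trees catch fire, 5 burn out
  F.....
  ......
  F.....
  TF....
  T.F...
  TTTF.F
Step 6: 2 trees catch fire, 6 burn out
  ......
  ......
  ......
  F.....
  T.....
  TTF...

......
......
......
F.....
T.....
TTF...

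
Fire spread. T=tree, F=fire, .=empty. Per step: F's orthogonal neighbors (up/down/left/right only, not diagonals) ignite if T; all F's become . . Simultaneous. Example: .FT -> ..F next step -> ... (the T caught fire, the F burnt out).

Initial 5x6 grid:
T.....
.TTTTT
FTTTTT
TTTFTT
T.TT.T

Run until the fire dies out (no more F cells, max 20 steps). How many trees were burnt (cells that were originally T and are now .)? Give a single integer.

Answer: 19

Derivation:
Step 1: +6 fires, +2 burnt (F count now 6)
Step 2: +8 fires, +6 burnt (F count now 8)
Step 3: +4 fires, +8 burnt (F count now 4)
Step 4: +1 fires, +4 burnt (F count now 1)
Step 5: +0 fires, +1 burnt (F count now 0)
Fire out after step 5
Initially T: 20, now '.': 29
Total burnt (originally-T cells now '.'): 19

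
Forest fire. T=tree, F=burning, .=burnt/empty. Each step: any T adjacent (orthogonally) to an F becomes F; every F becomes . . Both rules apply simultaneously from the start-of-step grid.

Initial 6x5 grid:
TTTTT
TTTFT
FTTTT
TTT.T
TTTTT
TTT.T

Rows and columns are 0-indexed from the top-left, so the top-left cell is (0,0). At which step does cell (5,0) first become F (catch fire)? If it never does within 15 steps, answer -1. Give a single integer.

Step 1: cell (5,0)='T' (+7 fires, +2 burnt)
Step 2: cell (5,0)='T' (+8 fires, +7 burnt)
Step 3: cell (5,0)='F' (+5 fires, +8 burnt)
  -> target ignites at step 3
Step 4: cell (5,0)='.' (+3 fires, +5 burnt)
Step 5: cell (5,0)='.' (+3 fires, +3 burnt)
Step 6: cell (5,0)='.' (+0 fires, +3 burnt)
  fire out at step 6

3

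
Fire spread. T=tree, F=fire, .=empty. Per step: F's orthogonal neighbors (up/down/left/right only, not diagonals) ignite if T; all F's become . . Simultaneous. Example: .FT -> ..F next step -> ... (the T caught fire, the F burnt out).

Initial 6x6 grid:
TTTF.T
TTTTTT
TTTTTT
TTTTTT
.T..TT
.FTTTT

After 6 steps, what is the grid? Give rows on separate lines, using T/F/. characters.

Step 1: 4 trees catch fire, 2 burn out
  TTF..T
  TTTFTT
  TTTTTT
  TTTTTT
  .F..TT
  ..FTTT
Step 2: 6 trees catch fire, 4 burn out
  TF...T
  TTF.FT
  TTTFTT
  TFTTTT
  ....TT
  ...FTT
Step 3: 10 trees catch fire, 6 burn out
  F....T
  TF...F
  TFF.FT
  F.FFTT
  ....TT
  ....FT
Step 4: 7 trees catch fire, 10 burn out
  .....F
  F.....
  F....F
  ....FT
  ....FT
  .....F
Step 5: 2 trees catch fire, 7 burn out
  ......
  ......
  ......
  .....F
  .....F
  ......
Step 6: 0 trees catch fire, 2 burn out
  ......
  ......
  ......
  ......
  ......
  ......

......
......
......
......
......
......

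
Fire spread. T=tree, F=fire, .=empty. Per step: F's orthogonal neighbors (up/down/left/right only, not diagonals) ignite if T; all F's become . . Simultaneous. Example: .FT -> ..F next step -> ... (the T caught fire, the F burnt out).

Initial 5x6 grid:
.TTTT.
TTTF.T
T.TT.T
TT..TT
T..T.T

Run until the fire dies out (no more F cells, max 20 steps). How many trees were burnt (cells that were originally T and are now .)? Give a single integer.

Step 1: +3 fires, +1 burnt (F count now 3)
Step 2: +4 fires, +3 burnt (F count now 4)
Step 3: +2 fires, +4 burnt (F count now 2)
Step 4: +1 fires, +2 burnt (F count now 1)
Step 5: +1 fires, +1 burnt (F count now 1)
Step 6: +2 fires, +1 burnt (F count now 2)
Step 7: +0 fires, +2 burnt (F count now 0)
Fire out after step 7
Initially T: 19, now '.': 24
Total burnt (originally-T cells now '.'): 13

Answer: 13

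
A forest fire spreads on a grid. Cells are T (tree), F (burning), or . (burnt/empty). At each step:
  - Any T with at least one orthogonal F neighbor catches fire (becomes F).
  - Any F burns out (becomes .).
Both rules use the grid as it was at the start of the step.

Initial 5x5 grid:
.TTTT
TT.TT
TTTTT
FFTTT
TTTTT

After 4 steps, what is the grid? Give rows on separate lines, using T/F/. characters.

Step 1: 5 trees catch fire, 2 burn out
  .TTTT
  TT.TT
  FFTTT
  ..FTT
  FFTTT
Step 2: 5 trees catch fire, 5 burn out
  .TTTT
  FF.TT
  ..FTT
  ...FT
  ..FTT
Step 3: 4 trees catch fire, 5 burn out
  .FTTT
  ...TT
  ...FT
  ....F
  ...FT
Step 4: 4 trees catch fire, 4 burn out
  ..FTT
  ...FT
  ....F
  .....
  ....F

..FTT
...FT
....F
.....
....F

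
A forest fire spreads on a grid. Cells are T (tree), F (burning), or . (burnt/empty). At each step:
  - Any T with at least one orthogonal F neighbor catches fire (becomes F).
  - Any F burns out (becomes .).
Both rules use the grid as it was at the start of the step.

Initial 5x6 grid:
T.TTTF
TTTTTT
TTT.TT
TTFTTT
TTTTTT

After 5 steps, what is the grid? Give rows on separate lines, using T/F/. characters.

Step 1: 6 trees catch fire, 2 burn out
  T.TTF.
  TTTTTF
  TTF.TT
  TF.FTT
  TTFTTT
Step 2: 9 trees catch fire, 6 burn out
  T.TF..
  TTFTF.
  TF..TF
  F...FT
  TF.FTT
Step 3: 8 trees catch fire, 9 burn out
  T.F...
  TF.F..
  F...F.
  .....F
  F...FT
Step 4: 2 trees catch fire, 8 burn out
  T.....
  F.....
  ......
  ......
  .....F
Step 5: 1 trees catch fire, 2 burn out
  F.....
  ......
  ......
  ......
  ......

F.....
......
......
......
......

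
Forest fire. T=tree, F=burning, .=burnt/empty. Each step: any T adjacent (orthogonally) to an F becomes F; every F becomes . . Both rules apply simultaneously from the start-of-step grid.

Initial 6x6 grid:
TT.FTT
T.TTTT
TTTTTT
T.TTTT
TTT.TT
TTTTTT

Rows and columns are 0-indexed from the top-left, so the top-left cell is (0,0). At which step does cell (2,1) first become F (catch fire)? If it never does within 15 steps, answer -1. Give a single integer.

Step 1: cell (2,1)='T' (+2 fires, +1 burnt)
Step 2: cell (2,1)='T' (+4 fires, +2 burnt)
Step 3: cell (2,1)='T' (+4 fires, +4 burnt)
Step 4: cell (2,1)='F' (+4 fires, +4 burnt)
  -> target ignites at step 4
Step 5: cell (2,1)='.' (+4 fires, +4 burnt)
Step 6: cell (2,1)='.' (+6 fires, +4 burnt)
Step 7: cell (2,1)='.' (+5 fires, +6 burnt)
Step 8: cell (2,1)='.' (+2 fires, +5 burnt)
Step 9: cell (2,1)='.' (+0 fires, +2 burnt)
  fire out at step 9

4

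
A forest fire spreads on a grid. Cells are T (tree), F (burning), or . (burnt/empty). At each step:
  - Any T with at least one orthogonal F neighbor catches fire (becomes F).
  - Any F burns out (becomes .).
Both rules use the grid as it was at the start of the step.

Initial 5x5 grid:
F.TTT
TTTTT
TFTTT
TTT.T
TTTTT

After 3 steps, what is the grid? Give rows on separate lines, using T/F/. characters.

Step 1: 5 trees catch fire, 2 burn out
  ..TTT
  FFTTT
  F.FTT
  TFT.T
  TTTTT
Step 2: 5 trees catch fire, 5 burn out
  ..TTT
  ..FTT
  ...FT
  F.F.T
  TFTTT
Step 3: 5 trees catch fire, 5 burn out
  ..FTT
  ...FT
  ....F
  ....T
  F.FTT

..FTT
...FT
....F
....T
F.FTT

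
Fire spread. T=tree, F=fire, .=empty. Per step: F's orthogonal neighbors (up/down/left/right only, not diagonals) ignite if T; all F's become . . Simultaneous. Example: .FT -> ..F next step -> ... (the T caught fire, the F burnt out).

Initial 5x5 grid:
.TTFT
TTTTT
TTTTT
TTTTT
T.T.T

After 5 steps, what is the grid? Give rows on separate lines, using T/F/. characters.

Step 1: 3 trees catch fire, 1 burn out
  .TF.F
  TTTFT
  TTTTT
  TTTTT
  T.T.T
Step 2: 4 trees catch fire, 3 burn out
  .F...
  TTF.F
  TTTFT
  TTTTT
  T.T.T
Step 3: 4 trees catch fire, 4 burn out
  .....
  TF...
  TTF.F
  TTTFT
  T.T.T
Step 4: 4 trees catch fire, 4 burn out
  .....
  F....
  TF...
  TTF.F
  T.T.T
Step 5: 4 trees catch fire, 4 burn out
  .....
  .....
  F....
  TF...
  T.F.F

.....
.....
F....
TF...
T.F.F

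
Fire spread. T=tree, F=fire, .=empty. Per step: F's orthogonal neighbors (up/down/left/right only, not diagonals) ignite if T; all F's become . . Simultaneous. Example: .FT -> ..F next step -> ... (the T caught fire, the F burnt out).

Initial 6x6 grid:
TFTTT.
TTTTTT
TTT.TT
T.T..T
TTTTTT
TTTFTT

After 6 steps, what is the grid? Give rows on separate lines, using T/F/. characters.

Step 1: 6 trees catch fire, 2 burn out
  F.FTT.
  TFTTTT
  TTT.TT
  T.T..T
  TTTFTT
  TTF.FT
Step 2: 8 trees catch fire, 6 burn out
  ...FT.
  F.FTTT
  TFT.TT
  T.T..T
  TTF.FT
  TF...F
Step 3: 8 trees catch fire, 8 burn out
  ....F.
  ...FTT
  F.F.TT
  T.F..T
  TF...F
  F.....
Step 4: 4 trees catch fire, 8 burn out
  ......
  ....FT
  ....TT
  F....F
  F.....
  ......
Step 5: 3 trees catch fire, 4 burn out
  ......
  .....F
  ....FF
  ......
  ......
  ......
Step 6: 0 trees catch fire, 3 burn out
  ......
  ......
  ......
  ......
  ......
  ......

......
......
......
......
......
......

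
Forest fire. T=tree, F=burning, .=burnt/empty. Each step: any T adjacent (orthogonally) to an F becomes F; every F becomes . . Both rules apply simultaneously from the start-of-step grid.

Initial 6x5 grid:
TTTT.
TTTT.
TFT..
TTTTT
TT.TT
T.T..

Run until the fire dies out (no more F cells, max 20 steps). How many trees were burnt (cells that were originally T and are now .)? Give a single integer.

Step 1: +4 fires, +1 burnt (F count now 4)
Step 2: +6 fires, +4 burnt (F count now 6)
Step 3: +5 fires, +6 burnt (F count now 5)
Step 4: +4 fires, +5 burnt (F count now 4)
Step 5: +1 fires, +4 burnt (F count now 1)
Step 6: +0 fires, +1 burnt (F count now 0)
Fire out after step 6
Initially T: 21, now '.': 29
Total burnt (originally-T cells now '.'): 20

Answer: 20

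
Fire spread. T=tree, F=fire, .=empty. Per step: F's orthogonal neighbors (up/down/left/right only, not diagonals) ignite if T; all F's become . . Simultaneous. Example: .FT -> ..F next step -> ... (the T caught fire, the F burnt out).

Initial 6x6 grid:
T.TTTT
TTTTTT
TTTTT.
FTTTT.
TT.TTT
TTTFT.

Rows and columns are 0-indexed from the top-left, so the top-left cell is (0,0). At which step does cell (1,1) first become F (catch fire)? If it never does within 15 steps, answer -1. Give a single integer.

Step 1: cell (1,1)='T' (+6 fires, +2 burnt)
Step 2: cell (1,1)='T' (+8 fires, +6 burnt)
Step 3: cell (1,1)='F' (+6 fires, +8 burnt)
  -> target ignites at step 3
Step 4: cell (1,1)='.' (+3 fires, +6 burnt)
Step 5: cell (1,1)='.' (+3 fires, +3 burnt)
Step 6: cell (1,1)='.' (+2 fires, +3 burnt)
Step 7: cell (1,1)='.' (+1 fires, +2 burnt)
Step 8: cell (1,1)='.' (+0 fires, +1 burnt)
  fire out at step 8

3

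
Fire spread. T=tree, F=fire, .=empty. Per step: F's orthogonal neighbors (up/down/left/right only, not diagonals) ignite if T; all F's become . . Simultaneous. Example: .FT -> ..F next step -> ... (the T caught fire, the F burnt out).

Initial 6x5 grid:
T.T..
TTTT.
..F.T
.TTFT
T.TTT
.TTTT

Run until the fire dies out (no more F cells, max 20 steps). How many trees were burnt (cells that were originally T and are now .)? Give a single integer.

Step 1: +4 fires, +2 burnt (F count now 4)
Step 2: +8 fires, +4 burnt (F count now 8)
Step 3: +3 fires, +8 burnt (F count now 3)
Step 4: +2 fires, +3 burnt (F count now 2)
Step 5: +0 fires, +2 burnt (F count now 0)
Fire out after step 5
Initially T: 18, now '.': 29
Total burnt (originally-T cells now '.'): 17

Answer: 17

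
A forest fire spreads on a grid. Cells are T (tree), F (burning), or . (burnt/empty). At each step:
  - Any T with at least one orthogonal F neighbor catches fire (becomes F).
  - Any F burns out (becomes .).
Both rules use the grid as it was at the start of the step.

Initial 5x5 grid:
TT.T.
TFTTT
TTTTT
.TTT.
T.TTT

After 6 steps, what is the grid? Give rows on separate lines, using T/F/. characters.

Step 1: 4 trees catch fire, 1 burn out
  TF.T.
  F.FTT
  TFTTT
  .TTT.
  T.TTT
Step 2: 5 trees catch fire, 4 burn out
  F..T.
  ...FT
  F.FTT
  .FTT.
  T.TTT
Step 3: 4 trees catch fire, 5 burn out
  ...F.
  ....F
  ...FT
  ..FT.
  T.TTT
Step 4: 3 trees catch fire, 4 burn out
  .....
  .....
  ....F
  ...F.
  T.FTT
Step 5: 1 trees catch fire, 3 burn out
  .....
  .....
  .....
  .....
  T..FT
Step 6: 1 trees catch fire, 1 burn out
  .....
  .....
  .....
  .....
  T...F

.....
.....
.....
.....
T...F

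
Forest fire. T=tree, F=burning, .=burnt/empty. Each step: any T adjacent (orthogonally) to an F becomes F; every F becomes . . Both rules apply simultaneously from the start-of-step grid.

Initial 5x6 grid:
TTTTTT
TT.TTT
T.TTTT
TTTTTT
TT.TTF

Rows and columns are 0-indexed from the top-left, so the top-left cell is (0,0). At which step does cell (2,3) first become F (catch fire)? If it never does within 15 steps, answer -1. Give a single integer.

Step 1: cell (2,3)='T' (+2 fires, +1 burnt)
Step 2: cell (2,3)='T' (+3 fires, +2 burnt)
Step 3: cell (2,3)='T' (+3 fires, +3 burnt)
Step 4: cell (2,3)='F' (+4 fires, +3 burnt)
  -> target ignites at step 4
Step 5: cell (2,3)='.' (+4 fires, +4 burnt)
Step 6: cell (2,3)='.' (+3 fires, +4 burnt)
Step 7: cell (2,3)='.' (+3 fires, +3 burnt)
Step 8: cell (2,3)='.' (+2 fires, +3 burnt)
Step 9: cell (2,3)='.' (+2 fires, +2 burnt)
Step 10: cell (2,3)='.' (+0 fires, +2 burnt)
  fire out at step 10

4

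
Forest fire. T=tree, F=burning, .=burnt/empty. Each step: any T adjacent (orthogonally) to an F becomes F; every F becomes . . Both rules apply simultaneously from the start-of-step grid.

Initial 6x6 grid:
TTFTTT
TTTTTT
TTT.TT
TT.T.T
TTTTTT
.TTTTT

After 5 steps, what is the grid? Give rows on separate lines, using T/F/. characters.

Step 1: 3 trees catch fire, 1 burn out
  TF.FTT
  TTFTTT
  TTT.TT
  TT.T.T
  TTTTTT
  .TTTTT
Step 2: 5 trees catch fire, 3 burn out
  F...FT
  TF.FTT
  TTF.TT
  TT.T.T
  TTTTTT
  .TTTTT
Step 3: 4 trees catch fire, 5 burn out
  .....F
  F...FT
  TF..TT
  TT.T.T
  TTTTTT
  .TTTTT
Step 4: 4 trees catch fire, 4 burn out
  ......
  .....F
  F...FT
  TF.T.T
  TTTTTT
  .TTTTT
Step 5: 3 trees catch fire, 4 burn out
  ......
  ......
  .....F
  F..T.T
  TFTTTT
  .TTTTT

......
......
.....F
F..T.T
TFTTTT
.TTTTT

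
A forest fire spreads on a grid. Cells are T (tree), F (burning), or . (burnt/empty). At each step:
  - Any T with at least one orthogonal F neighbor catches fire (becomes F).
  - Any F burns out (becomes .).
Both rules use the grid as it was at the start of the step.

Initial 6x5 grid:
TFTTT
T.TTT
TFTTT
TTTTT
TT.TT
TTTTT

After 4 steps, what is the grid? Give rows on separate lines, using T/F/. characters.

Step 1: 5 trees catch fire, 2 burn out
  F.FTT
  T.TTT
  F.FTT
  TFTTT
  TT.TT
  TTTTT
Step 2: 7 trees catch fire, 5 burn out
  ...FT
  F.FTT
  ...FT
  F.FTT
  TF.TT
  TTTTT
Step 3: 6 trees catch fire, 7 burn out
  ....F
  ...FT
  ....F
  ...FT
  F..TT
  TFTTT
Step 4: 5 trees catch fire, 6 burn out
  .....
  ....F
  .....
  ....F
  ...FT
  F.FTT

.....
....F
.....
....F
...FT
F.FTT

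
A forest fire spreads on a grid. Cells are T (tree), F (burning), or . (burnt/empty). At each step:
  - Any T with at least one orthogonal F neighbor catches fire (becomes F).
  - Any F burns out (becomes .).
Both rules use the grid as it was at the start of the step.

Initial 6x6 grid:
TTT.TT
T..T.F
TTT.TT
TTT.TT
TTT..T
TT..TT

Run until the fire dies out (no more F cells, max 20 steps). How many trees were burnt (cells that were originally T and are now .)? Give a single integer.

Answer: 9

Derivation:
Step 1: +2 fires, +1 burnt (F count now 2)
Step 2: +3 fires, +2 burnt (F count now 3)
Step 3: +2 fires, +3 burnt (F count now 2)
Step 4: +1 fires, +2 burnt (F count now 1)
Step 5: +1 fires, +1 burnt (F count now 1)
Step 6: +0 fires, +1 burnt (F count now 0)
Fire out after step 6
Initially T: 25, now '.': 20
Total burnt (originally-T cells now '.'): 9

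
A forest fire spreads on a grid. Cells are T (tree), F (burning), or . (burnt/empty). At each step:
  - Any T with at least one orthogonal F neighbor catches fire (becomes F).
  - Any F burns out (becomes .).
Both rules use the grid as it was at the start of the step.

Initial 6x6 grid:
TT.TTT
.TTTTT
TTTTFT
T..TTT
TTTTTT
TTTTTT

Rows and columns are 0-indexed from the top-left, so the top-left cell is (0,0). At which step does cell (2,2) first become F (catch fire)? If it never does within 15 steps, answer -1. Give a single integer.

Step 1: cell (2,2)='T' (+4 fires, +1 burnt)
Step 2: cell (2,2)='F' (+7 fires, +4 burnt)
  -> target ignites at step 2
Step 3: cell (2,2)='.' (+7 fires, +7 burnt)
Step 4: cell (2,2)='.' (+5 fires, +7 burnt)
Step 5: cell (2,2)='.' (+4 fires, +5 burnt)
Step 6: cell (2,2)='.' (+3 fires, +4 burnt)
Step 7: cell (2,2)='.' (+1 fires, +3 burnt)
Step 8: cell (2,2)='.' (+0 fires, +1 burnt)
  fire out at step 8

2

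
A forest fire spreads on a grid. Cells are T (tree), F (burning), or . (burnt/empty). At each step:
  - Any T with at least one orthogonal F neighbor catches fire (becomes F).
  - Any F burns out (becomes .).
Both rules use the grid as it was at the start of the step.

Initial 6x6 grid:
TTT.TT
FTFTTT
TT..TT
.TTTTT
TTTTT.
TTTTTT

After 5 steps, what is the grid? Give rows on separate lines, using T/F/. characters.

Step 1: 5 trees catch fire, 2 burn out
  FTF.TT
  .F.FTT
  FT..TT
  .TTTTT
  TTTTT.
  TTTTTT
Step 2: 3 trees catch fire, 5 burn out
  .F..TT
  ....FT
  .F..TT
  .TTTTT
  TTTTT.
  TTTTTT
Step 3: 4 trees catch fire, 3 burn out
  ....FT
  .....F
  ....FT
  .FTTTT
  TTTTT.
  TTTTTT
Step 4: 5 trees catch fire, 4 burn out
  .....F
  ......
  .....F
  ..FTFT
  TFTTT.
  TTTTTT
Step 5: 6 trees catch fire, 5 burn out
  ......
  ......
  ......
  ...F.F
  F.FTF.
  TFTTTT

......
......
......
...F.F
F.FTF.
TFTTTT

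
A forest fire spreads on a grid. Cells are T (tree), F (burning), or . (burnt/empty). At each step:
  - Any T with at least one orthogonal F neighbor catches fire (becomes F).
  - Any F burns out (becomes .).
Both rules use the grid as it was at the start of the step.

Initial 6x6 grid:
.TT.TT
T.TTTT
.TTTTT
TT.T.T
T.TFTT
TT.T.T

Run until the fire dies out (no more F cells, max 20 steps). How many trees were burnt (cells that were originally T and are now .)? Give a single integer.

Step 1: +4 fires, +1 burnt (F count now 4)
Step 2: +2 fires, +4 burnt (F count now 2)
Step 3: +5 fires, +2 burnt (F count now 5)
Step 4: +4 fires, +5 burnt (F count now 4)
Step 5: +4 fires, +4 burnt (F count now 4)
Step 6: +3 fires, +4 burnt (F count now 3)
Step 7: +1 fires, +3 burnt (F count now 1)
Step 8: +1 fires, +1 burnt (F count now 1)
Step 9: +1 fires, +1 burnt (F count now 1)
Step 10: +0 fires, +1 burnt (F count now 0)
Fire out after step 10
Initially T: 26, now '.': 35
Total burnt (originally-T cells now '.'): 25

Answer: 25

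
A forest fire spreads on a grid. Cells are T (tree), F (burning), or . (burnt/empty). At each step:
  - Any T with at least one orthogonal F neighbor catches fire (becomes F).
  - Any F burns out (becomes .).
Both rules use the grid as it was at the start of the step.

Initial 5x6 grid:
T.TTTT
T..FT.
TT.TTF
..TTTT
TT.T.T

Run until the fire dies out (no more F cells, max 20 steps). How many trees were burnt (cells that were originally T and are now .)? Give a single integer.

Step 1: +5 fires, +2 burnt (F count now 5)
Step 2: +5 fires, +5 burnt (F count now 5)
Step 3: +3 fires, +5 burnt (F count now 3)
Step 4: +0 fires, +3 burnt (F count now 0)
Fire out after step 4
Initially T: 19, now '.': 24
Total burnt (originally-T cells now '.'): 13

Answer: 13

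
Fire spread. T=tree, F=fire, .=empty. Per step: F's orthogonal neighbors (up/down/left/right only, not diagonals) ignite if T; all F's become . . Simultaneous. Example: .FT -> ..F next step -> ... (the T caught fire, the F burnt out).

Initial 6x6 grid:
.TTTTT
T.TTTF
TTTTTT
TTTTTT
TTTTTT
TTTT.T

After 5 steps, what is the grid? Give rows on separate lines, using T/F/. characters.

Step 1: 3 trees catch fire, 1 burn out
  .TTTTF
  T.TTF.
  TTTTTF
  TTTTTT
  TTTTTT
  TTTT.T
Step 2: 4 trees catch fire, 3 burn out
  .TTTF.
  T.TF..
  TTTTF.
  TTTTTF
  TTTTTT
  TTTT.T
Step 3: 5 trees catch fire, 4 burn out
  .TTF..
  T.F...
  TTTF..
  TTTTF.
  TTTTTF
  TTTT.T
Step 4: 5 trees catch fire, 5 burn out
  .TF...
  T.....
  TTF...
  TTTF..
  TTTTF.
  TTTT.F
Step 5: 4 trees catch fire, 5 burn out
  .F....
  T.....
  TF....
  TTF...
  TTTF..
  TTTT..

.F....
T.....
TF....
TTF...
TTTF..
TTTT..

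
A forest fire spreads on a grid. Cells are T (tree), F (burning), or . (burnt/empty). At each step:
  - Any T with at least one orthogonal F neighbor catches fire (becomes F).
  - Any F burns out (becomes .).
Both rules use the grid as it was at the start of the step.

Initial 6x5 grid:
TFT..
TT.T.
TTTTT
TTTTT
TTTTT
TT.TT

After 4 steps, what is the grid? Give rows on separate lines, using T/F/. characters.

Step 1: 3 trees catch fire, 1 burn out
  F.F..
  TF.T.
  TTTTT
  TTTTT
  TTTTT
  TT.TT
Step 2: 2 trees catch fire, 3 burn out
  .....
  F..T.
  TFTTT
  TTTTT
  TTTTT
  TT.TT
Step 3: 3 trees catch fire, 2 burn out
  .....
  ...T.
  F.FTT
  TFTTT
  TTTTT
  TT.TT
Step 4: 4 trees catch fire, 3 burn out
  .....
  ...T.
  ...FT
  F.FTT
  TFTTT
  TT.TT

.....
...T.
...FT
F.FTT
TFTTT
TT.TT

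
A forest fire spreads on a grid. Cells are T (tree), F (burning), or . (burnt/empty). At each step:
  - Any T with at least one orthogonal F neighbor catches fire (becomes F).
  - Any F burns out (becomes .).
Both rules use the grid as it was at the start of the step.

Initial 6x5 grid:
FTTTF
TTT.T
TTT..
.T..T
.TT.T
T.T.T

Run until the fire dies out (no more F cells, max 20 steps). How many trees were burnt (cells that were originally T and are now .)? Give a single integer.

Step 1: +4 fires, +2 burnt (F count now 4)
Step 2: +3 fires, +4 burnt (F count now 3)
Step 3: +2 fires, +3 burnt (F count now 2)
Step 4: +2 fires, +2 burnt (F count now 2)
Step 5: +1 fires, +2 burnt (F count now 1)
Step 6: +1 fires, +1 burnt (F count now 1)
Step 7: +1 fires, +1 burnt (F count now 1)
Step 8: +0 fires, +1 burnt (F count now 0)
Fire out after step 8
Initially T: 18, now '.': 26
Total burnt (originally-T cells now '.'): 14

Answer: 14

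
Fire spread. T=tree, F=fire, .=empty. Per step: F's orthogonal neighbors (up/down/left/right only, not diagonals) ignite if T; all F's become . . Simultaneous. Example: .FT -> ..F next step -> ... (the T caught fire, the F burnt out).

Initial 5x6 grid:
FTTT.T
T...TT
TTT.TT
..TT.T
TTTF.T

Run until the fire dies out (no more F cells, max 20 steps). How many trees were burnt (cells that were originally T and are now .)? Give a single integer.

Step 1: +4 fires, +2 burnt (F count now 4)
Step 2: +4 fires, +4 burnt (F count now 4)
Step 3: +4 fires, +4 burnt (F count now 4)
Step 4: +0 fires, +4 burnt (F count now 0)
Fire out after step 4
Initially T: 19, now '.': 23
Total burnt (originally-T cells now '.'): 12

Answer: 12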